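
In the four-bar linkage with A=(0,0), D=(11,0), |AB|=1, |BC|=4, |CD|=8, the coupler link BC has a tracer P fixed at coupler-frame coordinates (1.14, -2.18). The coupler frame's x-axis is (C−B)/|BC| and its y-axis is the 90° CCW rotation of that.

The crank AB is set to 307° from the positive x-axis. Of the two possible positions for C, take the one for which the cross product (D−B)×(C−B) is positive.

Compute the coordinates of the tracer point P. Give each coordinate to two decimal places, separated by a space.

2.98 -1.42

A=(0,0), D=(11.00,0)
B = A + 1.00·(cos307°, sin307°) = (0.6018, -0.7986)
|BD| = 10.4288
circle(B,4.00) ∩ circle(D,8.00): a=2.9131, h=2.7412
  candidates: C₊=(3.2964,2.1576) cross=28.587; C₋=(3.7163,-3.3087) cross=-28.587
  mode + wants cross > 0 → take C=(3.2964,2.1576) (cross=28.587)
ex = (C−B)/|BC| = (0.6737,0.7390); ey = (-0.7390,0.6737)
P = B + 1.14·ex + -2.18·ey = (2.9809,-1.4247)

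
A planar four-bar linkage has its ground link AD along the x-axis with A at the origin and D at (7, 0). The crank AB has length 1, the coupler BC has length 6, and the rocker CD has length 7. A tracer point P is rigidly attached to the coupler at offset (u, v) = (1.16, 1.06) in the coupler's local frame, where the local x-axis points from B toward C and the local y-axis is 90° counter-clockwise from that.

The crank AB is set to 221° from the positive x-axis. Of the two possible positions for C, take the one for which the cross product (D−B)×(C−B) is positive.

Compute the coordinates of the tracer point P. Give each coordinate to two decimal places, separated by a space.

A=(0,0), D=(7.00,0)
B = A + 1.00·(cos221°, sin221°) = (-0.7547, -0.6561)
|BD| = 7.7824
circle(B,6.00) ∩ circle(D,7.00): a=3.0560, h=5.1634
  candidates: C₊=(1.8551,4.7466) cross=40.184; C₋=(2.7257,-5.5435) cross=-40.184
  mode + wants cross > 0 → take C=(1.8551,4.7466) (cross=40.184)
ex = (C−B)/|BC| = (0.4350,0.9004); ey = (-0.9004,0.4350)
P = B + 1.16·ex + 1.06·ey = (-1.2046,0.8495)

-1.20 0.85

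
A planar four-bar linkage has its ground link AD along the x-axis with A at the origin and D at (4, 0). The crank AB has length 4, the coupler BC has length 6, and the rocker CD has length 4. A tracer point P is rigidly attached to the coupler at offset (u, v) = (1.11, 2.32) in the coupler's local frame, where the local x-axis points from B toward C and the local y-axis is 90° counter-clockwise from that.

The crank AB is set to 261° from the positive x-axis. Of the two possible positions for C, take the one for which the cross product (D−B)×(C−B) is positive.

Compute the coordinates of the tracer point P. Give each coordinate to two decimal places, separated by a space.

-2.70 -2.42

A=(0,0), D=(4.00,0)
B = A + 4.00·(cos261°, sin261°) = (-0.6257, -3.9508)
|BD| = 6.0832
circle(B,6.00) ∩ circle(D,4.00): a=4.6855, h=3.7478
  candidates: C₊=(0.5031,1.9421) cross=22.799; C₋=(5.3712,-3.7577) cross=-22.799
  mode + wants cross > 0 → take C=(0.5031,1.9421) (cross=22.799)
ex = (C−B)/|BC| = (0.1881,0.9821); ey = (-0.9821,0.1881)
P = B + 1.11·ex + 2.32·ey = (-2.6955,-2.4241)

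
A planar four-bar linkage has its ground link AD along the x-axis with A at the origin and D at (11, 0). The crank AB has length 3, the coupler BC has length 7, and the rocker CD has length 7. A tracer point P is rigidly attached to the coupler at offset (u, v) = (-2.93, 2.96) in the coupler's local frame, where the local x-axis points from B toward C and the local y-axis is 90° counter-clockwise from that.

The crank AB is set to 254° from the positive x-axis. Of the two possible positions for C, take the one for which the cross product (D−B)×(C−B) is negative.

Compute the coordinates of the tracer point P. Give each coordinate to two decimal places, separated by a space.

-2.83 0.77

A=(0,0), D=(11.00,0)
B = A + 3.00·(cos254°, sin254°) = (-0.8269, -2.8838)
|BD| = 12.1734
circle(B,7.00) ∩ circle(D,7.00): a=6.0867, h=3.4572
  candidates: C₊=(4.2676,1.9169) cross=42.085; C₋=(5.9055,-4.8007) cross=-42.085
  mode - wants cross < 0 → take C=(5.9055,-4.8007) (cross=-42.085)
ex = (C−B)/|BC| = (0.9618,-0.2738); ey = (0.2738,0.9618)
P = B + -2.93·ex + 2.96·ey = (-2.8344,0.7654)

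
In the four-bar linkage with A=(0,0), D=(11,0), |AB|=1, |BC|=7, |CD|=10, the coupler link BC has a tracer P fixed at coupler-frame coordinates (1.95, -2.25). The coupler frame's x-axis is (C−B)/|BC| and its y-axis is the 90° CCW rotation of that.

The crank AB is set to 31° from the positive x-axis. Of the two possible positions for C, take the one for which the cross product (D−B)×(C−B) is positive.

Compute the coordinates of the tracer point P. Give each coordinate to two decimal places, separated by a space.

A=(0,0), D=(11.00,0)
B = A + 1.00·(cos31°, sin31°) = (0.8572, 0.5150)
|BD| = 10.1559
circle(B,7.00) ∩ circle(D,10.00): a=2.5671, h=6.5123
  candidates: C₊=(3.7512,6.8888) cross=66.138; C₋=(3.0907,-6.1191) cross=-66.138
  mode + wants cross > 0 → take C=(3.7512,6.8888) (cross=66.138)
ex = (C−B)/|BC| = (0.4134,0.9105); ey = (-0.9105,0.4134)
P = B + 1.95·ex + -2.25·ey = (3.7121,1.3603)

3.71 1.36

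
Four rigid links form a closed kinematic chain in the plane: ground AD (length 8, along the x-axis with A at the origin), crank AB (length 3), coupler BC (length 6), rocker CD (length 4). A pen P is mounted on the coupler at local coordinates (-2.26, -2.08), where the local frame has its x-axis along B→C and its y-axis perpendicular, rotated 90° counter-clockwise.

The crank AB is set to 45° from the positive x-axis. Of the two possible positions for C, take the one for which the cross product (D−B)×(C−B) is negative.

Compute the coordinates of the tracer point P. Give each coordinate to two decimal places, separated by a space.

A=(0,0), D=(8.00,0)
B = A + 3.00·(cos45°, sin45°) = (2.1213, 2.1213)
|BD| = 6.2497
circle(B,6.00) ∩ circle(D,4.00): a=4.7249, h=3.6980
  candidates: C₊=(7.8209,3.9960) cross=23.111; C₋=(5.3105,-2.9609) cross=-23.111
  mode - wants cross < 0 → take C=(5.3105,-2.9609) (cross=-23.111)
ex = (C−B)/|BC| = (0.5315,-0.8470); ey = (0.8470,0.5315)
P = B + -2.26·ex + -2.08·ey = (-0.8418,2.9300)

-0.84 2.93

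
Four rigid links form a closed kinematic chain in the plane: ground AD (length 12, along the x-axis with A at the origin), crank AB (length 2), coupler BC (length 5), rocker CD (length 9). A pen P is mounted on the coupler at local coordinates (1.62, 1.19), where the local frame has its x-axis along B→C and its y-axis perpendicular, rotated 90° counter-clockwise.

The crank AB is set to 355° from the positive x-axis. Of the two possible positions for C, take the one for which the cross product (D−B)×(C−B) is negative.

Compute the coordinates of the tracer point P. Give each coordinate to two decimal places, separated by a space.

A=(0,0), D=(12.00,0)
B = A + 2.00·(cos355°, sin355°) = (1.9924, -0.1743)
|BD| = 10.0091
circle(B,5.00) ∩ circle(D,9.00): a=2.2071, h=4.4865
  candidates: C₊=(4.1210,4.3499) cross=44.906; C₋=(4.2773,-4.6217) cross=-44.906
  mode - wants cross < 0 → take C=(4.2773,-4.6217) (cross=-44.906)
ex = (C−B)/|BC| = (0.4570,-0.8895); ey = (0.8895,0.4570)
P = B + 1.62·ex + 1.19·ey = (3.7912,-1.0715)

3.79 -1.07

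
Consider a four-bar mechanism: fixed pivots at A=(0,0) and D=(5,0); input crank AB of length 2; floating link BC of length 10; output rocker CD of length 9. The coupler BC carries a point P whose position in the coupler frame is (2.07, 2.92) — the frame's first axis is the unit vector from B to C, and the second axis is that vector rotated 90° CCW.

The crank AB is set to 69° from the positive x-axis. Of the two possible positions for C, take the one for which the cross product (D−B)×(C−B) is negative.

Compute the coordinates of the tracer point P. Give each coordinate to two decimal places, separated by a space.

3.72 -0.08

A=(0,0), D=(5.00,0)
B = A + 2.00·(cos69°, sin69°) = (0.7167, 1.8672)
|BD| = 4.6725
circle(B,10.00) ∩ circle(D,9.00): a=4.3694, h=8.9949
  candidates: C₊=(8.3165,8.3666) cross=42.029; C₋=(1.1278,-8.1244) cross=-42.029
  mode - wants cross < 0 → take C=(1.1278,-8.1244) (cross=-42.029)
ex = (C−B)/|BC| = (0.0411,-0.9992); ey = (0.9992,0.0411)
P = B + 2.07·ex + 2.92·ey = (3.7193,-0.0811)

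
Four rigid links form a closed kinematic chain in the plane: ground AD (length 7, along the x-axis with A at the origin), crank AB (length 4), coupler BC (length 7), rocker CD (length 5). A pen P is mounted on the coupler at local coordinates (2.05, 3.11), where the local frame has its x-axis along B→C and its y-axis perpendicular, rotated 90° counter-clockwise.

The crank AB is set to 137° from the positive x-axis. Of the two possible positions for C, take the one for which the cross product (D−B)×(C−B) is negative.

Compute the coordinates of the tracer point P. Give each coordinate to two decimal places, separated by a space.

A=(0,0), D=(7.00,0)
B = A + 4.00·(cos137°, sin137°) = (-2.9254, 2.7280)
|BD| = 10.2935
circle(B,7.00) ∩ circle(D,5.00): a=6.3125, h=3.0252
  candidates: C₊=(3.9631,3.9721) cross=31.140; C₋=(2.3596,-1.8620) cross=-31.140
  mode - wants cross < 0 → take C=(2.3596,-1.8620) (cross=-31.140)
ex = (C−B)/|BC| = (0.7550,-0.6557); ey = (0.6557,0.7550)
P = B + 2.05·ex + 3.11·ey = (0.6616,3.7319)

0.66 3.73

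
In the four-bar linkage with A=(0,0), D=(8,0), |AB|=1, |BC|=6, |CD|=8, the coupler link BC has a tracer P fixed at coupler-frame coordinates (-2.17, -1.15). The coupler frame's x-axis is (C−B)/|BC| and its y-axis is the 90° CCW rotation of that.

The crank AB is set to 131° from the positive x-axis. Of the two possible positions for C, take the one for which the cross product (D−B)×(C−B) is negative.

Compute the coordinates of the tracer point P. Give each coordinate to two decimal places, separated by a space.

-2.54 2.33

A=(0,0), D=(8.00,0)
B = A + 1.00·(cos131°, sin131°) = (-0.6561, 0.7547)
|BD| = 8.6889
circle(B,6.00) ∩ circle(D,8.00): a=2.7332, h=5.3413
  candidates: C₊=(2.5308,5.8384) cross=46.410; C₋=(1.6029,-4.8038) cross=-46.410
  mode - wants cross < 0 → take C=(1.6029,-4.8038) (cross=-46.410)
ex = (C−B)/|BC| = (0.3765,-0.9264); ey = (0.9264,0.3765)
P = B + -2.17·ex + -1.15·ey = (-2.5384,2.3321)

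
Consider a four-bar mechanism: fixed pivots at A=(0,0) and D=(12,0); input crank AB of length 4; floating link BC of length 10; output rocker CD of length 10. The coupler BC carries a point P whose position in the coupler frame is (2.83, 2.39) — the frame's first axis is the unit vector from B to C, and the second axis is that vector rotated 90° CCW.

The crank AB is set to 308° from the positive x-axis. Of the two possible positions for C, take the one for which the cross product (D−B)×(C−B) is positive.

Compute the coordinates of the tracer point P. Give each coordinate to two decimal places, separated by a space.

A=(0,0), D=(12.00,0)
B = A + 4.00·(cos308°, sin308°) = (2.4626, -3.1520)
|BD| = 10.0447
circle(B,10.00) ∩ circle(D,10.00): a=5.0224, h=8.6473
  candidates: C₊=(4.5178,6.6345) cross=86.860; C₋=(9.9449,-9.7865) cross=-86.860
  mode + wants cross > 0 → take C=(4.5178,6.6345) (cross=86.860)
ex = (C−B)/|BC| = (0.2055,0.9787); ey = (-0.9787,0.2055)
P = B + 2.83·ex + 2.39·ey = (0.7053,0.1087)

0.71 0.11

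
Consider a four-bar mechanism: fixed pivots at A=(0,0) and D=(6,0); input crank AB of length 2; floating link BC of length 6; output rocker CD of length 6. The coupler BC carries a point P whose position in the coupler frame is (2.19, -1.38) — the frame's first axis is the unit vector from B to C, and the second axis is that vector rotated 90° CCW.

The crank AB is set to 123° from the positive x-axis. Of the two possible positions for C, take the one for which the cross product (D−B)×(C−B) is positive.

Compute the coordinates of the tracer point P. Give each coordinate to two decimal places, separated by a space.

1.48 2.00

A=(0,0), D=(6.00,0)
B = A + 2.00·(cos123°, sin123°) = (-1.0893, 1.6773)
|BD| = 7.2850
circle(B,6.00) ∩ circle(D,6.00): a=3.6425, h=4.7678
  candidates: C₊=(3.5531,5.4784) cross=34.734; C₋=(1.3576,-3.8011) cross=-34.734
  mode + wants cross > 0 → take C=(3.5531,5.4784) (cross=34.734)
ex = (C−B)/|BC| = (0.7737,0.6335); ey = (-0.6335,0.7737)
P = B + 2.19·ex + -1.38·ey = (1.4794,1.9970)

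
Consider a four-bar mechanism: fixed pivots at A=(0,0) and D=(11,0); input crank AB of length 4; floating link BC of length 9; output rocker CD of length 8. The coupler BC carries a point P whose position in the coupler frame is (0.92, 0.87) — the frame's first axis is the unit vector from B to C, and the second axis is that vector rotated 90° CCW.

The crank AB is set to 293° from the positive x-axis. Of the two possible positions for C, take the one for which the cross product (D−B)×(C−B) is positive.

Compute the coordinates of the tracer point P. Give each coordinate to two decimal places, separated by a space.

A=(0,0), D=(11.00,0)
B = A + 4.00·(cos293°, sin293°) = (1.5629, -3.6820)
|BD| = 10.1299
circle(B,9.00) ∩ circle(D,8.00): a=5.9041, h=6.7928
  candidates: C₊=(4.5941,4.7922) cross=68.811; C₋=(9.5322,-7.8642) cross=-68.811
  mode + wants cross > 0 → take C=(4.5941,4.7922) (cross=68.811)
ex = (C−B)/|BC| = (0.3368,0.9416); ey = (-0.9416,0.3368)
P = B + 0.92·ex + 0.87·ey = (1.0536,-2.5228)

1.05 -2.52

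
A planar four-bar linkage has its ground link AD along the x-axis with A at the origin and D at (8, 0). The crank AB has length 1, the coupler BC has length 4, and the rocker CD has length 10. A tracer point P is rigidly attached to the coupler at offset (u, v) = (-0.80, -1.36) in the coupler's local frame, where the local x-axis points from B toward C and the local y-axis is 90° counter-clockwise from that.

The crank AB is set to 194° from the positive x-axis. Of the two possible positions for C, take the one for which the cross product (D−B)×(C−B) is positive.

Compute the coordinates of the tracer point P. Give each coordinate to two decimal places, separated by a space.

0.45 -0.94

A=(0,0), D=(8.00,0)
B = A + 1.00·(cos194°, sin194°) = (-0.9703, -0.2419)
|BD| = 8.9736
circle(B,4.00) ∩ circle(D,10.00): a=-0.1936, h=3.9953
  candidates: C₊=(-1.2716,3.7467) cross=35.852; C₋=(-1.0562,-4.2410) cross=-35.852
  mode + wants cross > 0 → take C=(-1.2716,3.7467) (cross=35.852)
ex = (C−B)/|BC| = (-0.0753,0.9972); ey = (-0.9972,-0.0753)
P = B + -0.80·ex + -1.36·ey = (0.4461,-0.9372)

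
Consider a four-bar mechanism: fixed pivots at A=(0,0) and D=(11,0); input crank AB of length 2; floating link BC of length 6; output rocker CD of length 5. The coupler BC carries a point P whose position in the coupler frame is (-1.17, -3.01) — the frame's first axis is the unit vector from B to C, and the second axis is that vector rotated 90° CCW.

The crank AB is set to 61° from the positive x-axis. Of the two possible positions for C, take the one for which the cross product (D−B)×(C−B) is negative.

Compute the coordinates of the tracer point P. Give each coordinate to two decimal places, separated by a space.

A=(0,0), D=(11.00,0)
B = A + 2.00·(cos61°, sin61°) = (0.9696, 1.7492)
|BD| = 10.1818
circle(B,6.00) ∩ circle(D,5.00): a=5.6311, h=2.0715
  candidates: C₊=(6.8728,2.8225) cross=21.092; C₋=(6.1611,-1.2589) cross=-21.092
  mode - wants cross < 0 → take C=(6.1611,-1.2589) (cross=-21.092)
ex = (C−B)/|BC| = (0.8652,-0.5014); ey = (0.5014,0.8652)
P = B + -1.17·ex + -3.01·ey = (-1.5518,-0.2686)

-1.55 -0.27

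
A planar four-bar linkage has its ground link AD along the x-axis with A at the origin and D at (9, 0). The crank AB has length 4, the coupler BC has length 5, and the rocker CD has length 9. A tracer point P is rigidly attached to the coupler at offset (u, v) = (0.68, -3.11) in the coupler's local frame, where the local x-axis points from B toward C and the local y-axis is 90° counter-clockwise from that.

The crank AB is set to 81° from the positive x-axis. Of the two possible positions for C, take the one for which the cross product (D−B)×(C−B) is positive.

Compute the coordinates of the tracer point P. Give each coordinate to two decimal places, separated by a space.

A=(0,0), D=(9.00,0)
B = A + 4.00·(cos81°, sin81°) = (0.6257, 3.9508)
|BD| = 9.2594
circle(B,5.00) ∩ circle(D,9.00): a=1.6058, h=4.7351
  candidates: C₊=(4.0984,7.5481) cross=43.845; C₋=(0.0576,-1.0169) cross=-43.845
  mode + wants cross > 0 → take C=(4.0984,7.5481) (cross=43.845)
ex = (C−B)/|BC| = (0.6945,0.7195); ey = (-0.7195,0.6945)
P = B + 0.68·ex + -3.11·ey = (3.3356,2.2800)

3.34 2.28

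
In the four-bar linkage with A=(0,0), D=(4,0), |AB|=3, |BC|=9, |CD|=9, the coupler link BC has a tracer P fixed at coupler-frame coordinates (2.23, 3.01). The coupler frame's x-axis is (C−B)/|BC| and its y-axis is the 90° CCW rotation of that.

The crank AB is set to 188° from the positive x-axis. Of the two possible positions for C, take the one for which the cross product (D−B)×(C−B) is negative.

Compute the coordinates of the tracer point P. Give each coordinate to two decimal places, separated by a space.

A=(0,0), D=(4.00,0)
B = A + 3.00·(cos188°, sin188°) = (-2.9708, -0.4175)
|BD| = 6.9833
circle(B,9.00) ∩ circle(D,9.00): a=3.4916, h=8.2951
  candidates: C₊=(0.0186,8.0715) cross=57.927; C₋=(1.0105,-8.4890) cross=-57.927
  mode - wants cross < 0 → take C=(1.0105,-8.4890) (cross=-57.927)
ex = (C−B)/|BC| = (0.4424,-0.8968); ey = (0.8968,0.4424)
P = B + 2.23·ex + 3.01·ey = (0.7151,-1.0859)

0.72 -1.09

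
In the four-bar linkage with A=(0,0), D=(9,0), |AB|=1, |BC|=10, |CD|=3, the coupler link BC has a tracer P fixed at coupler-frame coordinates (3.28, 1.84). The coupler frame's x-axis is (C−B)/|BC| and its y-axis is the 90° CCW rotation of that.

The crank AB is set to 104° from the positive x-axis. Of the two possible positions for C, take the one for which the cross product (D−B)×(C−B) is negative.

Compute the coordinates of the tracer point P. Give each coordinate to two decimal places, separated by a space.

A=(0,0), D=(9.00,0)
B = A + 1.00·(cos104°, sin104°) = (-0.2419, 0.9703)
|BD| = 9.2927
circle(B,10.00) ∩ circle(D,3.00): a=9.5427, h=2.9896
  candidates: C₊=(9.5607,2.9471) cross=27.781; C₋=(8.9364,-2.9993) cross=-27.781
  mode - wants cross < 0 → take C=(8.9364,-2.9993) (cross=-27.781)
ex = (C−B)/|BC| = (0.9178,-0.3970); ey = (0.3970,0.9178)
P = B + 3.28·ex + 1.84·ey = (3.4990,1.3571)

3.50 1.36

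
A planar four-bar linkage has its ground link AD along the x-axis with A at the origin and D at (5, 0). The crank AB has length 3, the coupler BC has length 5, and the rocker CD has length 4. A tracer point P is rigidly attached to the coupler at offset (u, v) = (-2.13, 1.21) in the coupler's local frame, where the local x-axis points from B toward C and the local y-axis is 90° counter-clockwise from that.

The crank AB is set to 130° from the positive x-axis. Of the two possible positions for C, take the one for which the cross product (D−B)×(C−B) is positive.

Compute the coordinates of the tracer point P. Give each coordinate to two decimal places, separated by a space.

A=(0,0), D=(5.00,0)
B = A + 3.00·(cos130°, sin130°) = (-1.9284, 2.2981)
|BD| = 7.2996
circle(B,5.00) ∩ circle(D,4.00): a=4.2663, h=2.6075
  candidates: C₊=(2.9419,3.4299) cross=19.034; C₋=(1.3000,-1.5199) cross=-19.034
  mode + wants cross > 0 → take C=(2.9419,3.4299) (cross=19.034)
ex = (C−B)/|BC| = (0.9740,0.2263); ey = (-0.2263,0.9740)
P = B + -2.13·ex + 1.21·ey = (-4.2770,2.9946)

-4.28 2.99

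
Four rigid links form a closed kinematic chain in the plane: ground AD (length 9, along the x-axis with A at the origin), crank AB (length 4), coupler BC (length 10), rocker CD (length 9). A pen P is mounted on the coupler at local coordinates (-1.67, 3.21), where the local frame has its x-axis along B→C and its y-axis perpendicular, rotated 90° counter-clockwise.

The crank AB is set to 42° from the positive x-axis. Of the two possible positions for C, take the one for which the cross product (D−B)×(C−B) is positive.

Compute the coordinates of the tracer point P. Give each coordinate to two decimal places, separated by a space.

A=(0,0), D=(9.00,0)
B = A + 4.00·(cos42°, sin42°) = (2.9726, 2.6765)
|BD| = 6.5950
circle(B,10.00) ∩ circle(D,9.00): a=4.7380, h=8.8063
  candidates: C₊=(10.8768,8.8021) cross=58.077; C₋=(3.7288,-7.2948) cross=-58.077
  mode + wants cross > 0 → take C=(10.8768,8.8021) (cross=58.077)
ex = (C−B)/|BC| = (0.7904,0.6126); ey = (-0.6126,0.7904)
P = B + -1.67·ex + 3.21·ey = (-0.3137,4.1908)

-0.31 4.19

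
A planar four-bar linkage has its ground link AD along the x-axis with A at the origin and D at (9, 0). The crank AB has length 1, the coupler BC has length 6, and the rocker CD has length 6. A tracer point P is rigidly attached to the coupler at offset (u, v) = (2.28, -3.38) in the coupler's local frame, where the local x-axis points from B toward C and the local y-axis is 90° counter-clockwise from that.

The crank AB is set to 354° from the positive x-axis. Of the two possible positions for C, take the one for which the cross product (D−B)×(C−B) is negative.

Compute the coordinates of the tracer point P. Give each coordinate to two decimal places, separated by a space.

0.05 -4.07

A=(0,0), D=(9.00,0)
B = A + 1.00·(cos354°, sin354°) = (0.9945, -0.1045)
|BD| = 8.0062
circle(B,6.00) ∩ circle(D,6.00): a=4.0031, h=4.4694
  candidates: C₊=(4.9389,4.4167) cross=35.783; C₋=(5.0556,-4.5213) cross=-35.783
  mode - wants cross < 0 → take C=(5.0556,-4.5213) (cross=-35.783)
ex = (C−B)/|BC| = (0.6768,-0.7361); ey = (0.7361,0.6768)
P = B + 2.28·ex + -3.38·ey = (0.0496,-4.0706)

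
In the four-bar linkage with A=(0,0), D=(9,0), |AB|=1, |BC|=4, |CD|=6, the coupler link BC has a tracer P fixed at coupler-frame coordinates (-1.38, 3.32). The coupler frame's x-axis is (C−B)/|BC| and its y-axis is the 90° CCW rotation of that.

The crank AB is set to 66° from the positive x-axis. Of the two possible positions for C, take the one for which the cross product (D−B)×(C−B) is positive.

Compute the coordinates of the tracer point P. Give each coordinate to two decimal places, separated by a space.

-2.51 3.02

A=(0,0), D=(9.00,0)
B = A + 1.00·(cos66°, sin66°) = (0.4067, 0.9135)
|BD| = 8.6417
circle(B,4.00) ∩ circle(D,6.00): a=3.1637, h=2.4477
  candidates: C₊=(3.8114,3.0131) cross=21.152; C₋=(3.2939,-1.8549) cross=-21.152
  mode + wants cross > 0 → take C=(3.8114,3.0131) (cross=21.152)
ex = (C−B)/|BC| = (0.8512,0.5249); ey = (-0.5249,0.8512)
P = B + -1.38·ex + 3.32·ey = (-2.5105,3.0151)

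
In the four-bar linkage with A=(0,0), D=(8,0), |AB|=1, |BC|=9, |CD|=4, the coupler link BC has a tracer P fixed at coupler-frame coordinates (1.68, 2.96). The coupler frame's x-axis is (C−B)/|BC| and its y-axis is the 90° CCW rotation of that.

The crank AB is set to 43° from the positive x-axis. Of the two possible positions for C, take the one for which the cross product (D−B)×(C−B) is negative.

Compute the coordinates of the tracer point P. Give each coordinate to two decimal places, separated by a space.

A=(0,0), D=(8.00,0)
B = A + 1.00·(cos43°, sin43°) = (0.7314, 0.6820)
|BD| = 7.3006
circle(B,9.00) ∩ circle(D,4.00): a=8.1020, h=3.9189
  candidates: C₊=(9.1640,3.8269) cross=28.610; C₋=(8.4318,-3.9766) cross=-28.610
  mode - wants cross < 0 → take C=(8.4318,-3.9766) (cross=-28.610)
ex = (C−B)/|BC| = (0.8556,-0.5176); ey = (0.5176,0.8556)
P = B + 1.68·ex + 2.96·ey = (3.7009,2.3450)

3.70 2.34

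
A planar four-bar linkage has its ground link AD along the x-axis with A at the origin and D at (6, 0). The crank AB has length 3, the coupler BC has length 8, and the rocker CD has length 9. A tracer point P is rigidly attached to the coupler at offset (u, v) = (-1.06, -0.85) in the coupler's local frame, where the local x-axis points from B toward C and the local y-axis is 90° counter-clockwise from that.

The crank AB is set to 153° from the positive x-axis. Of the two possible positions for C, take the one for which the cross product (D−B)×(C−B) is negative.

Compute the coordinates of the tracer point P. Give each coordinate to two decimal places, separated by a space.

-3.79 2.14

A=(0,0), D=(6.00,0)
B = A + 3.00·(cos153°, sin153°) = (-2.6730, 1.3620)
|BD| = 8.7793
circle(B,8.00) ∩ circle(D,9.00): a=3.4215, h=7.2314
  candidates: C₊=(1.8289,7.9751) cross=63.487; C₋=(-0.4148,-6.3127) cross=-63.487
  mode - wants cross < 0 → take C=(-0.4148,-6.3127) (cross=-63.487)
ex = (C−B)/|BC| = (0.2823,-0.9593); ey = (0.9593,0.2823)
P = B + -1.06·ex + -0.85·ey = (-3.7877,2.1389)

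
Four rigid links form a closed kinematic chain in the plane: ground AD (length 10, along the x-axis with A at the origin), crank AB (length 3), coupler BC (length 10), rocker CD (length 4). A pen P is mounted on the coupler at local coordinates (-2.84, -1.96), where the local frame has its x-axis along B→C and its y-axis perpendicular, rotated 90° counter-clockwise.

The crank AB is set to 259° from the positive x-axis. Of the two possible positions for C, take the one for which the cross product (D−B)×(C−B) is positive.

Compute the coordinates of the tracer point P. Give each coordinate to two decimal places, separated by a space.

A=(0,0), D=(10.00,0)
B = A + 3.00·(cos259°, sin259°) = (-0.5724, -2.9449)
|BD| = 10.9749
circle(B,10.00) ∩ circle(D,4.00): a=9.3144, h=3.6390
  candidates: C₊=(7.4239,3.0600) cross=39.938; C₋=(9.3768,-3.9512) cross=-39.938
  mode + wants cross > 0 → take C=(7.4239,3.0600) (cross=39.938)
ex = (C−B)/|BC| = (0.7996,0.6005); ey = (-0.6005,0.7996)
P = B + -2.84·ex + -1.96·ey = (-1.6664,-6.2176)

-1.67 -6.22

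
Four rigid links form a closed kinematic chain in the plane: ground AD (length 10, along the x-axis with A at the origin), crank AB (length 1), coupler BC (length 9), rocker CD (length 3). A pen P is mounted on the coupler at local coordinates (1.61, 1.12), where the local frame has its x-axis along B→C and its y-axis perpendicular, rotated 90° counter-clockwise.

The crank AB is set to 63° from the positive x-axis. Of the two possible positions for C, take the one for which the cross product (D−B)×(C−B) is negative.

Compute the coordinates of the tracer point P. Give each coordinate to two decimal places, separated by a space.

2.38 1.27

A=(0,0), D=(10.00,0)
B = A + 1.00·(cos63°, sin63°) = (0.4540, 0.8910)
|BD| = 9.5875
circle(B,9.00) ∩ circle(D,3.00): a=8.5486, h=2.8144
  candidates: C₊=(9.2272,2.8988) cross=26.983; C₋=(8.7041,-2.7057) cross=-26.983
  mode - wants cross < 0 → take C=(8.7041,-2.7057) (cross=-26.983)
ex = (C−B)/|BC| = (0.9167,-0.3996); ey = (0.3996,0.9167)
P = B + 1.61·ex + 1.12·ey = (2.3774,1.2743)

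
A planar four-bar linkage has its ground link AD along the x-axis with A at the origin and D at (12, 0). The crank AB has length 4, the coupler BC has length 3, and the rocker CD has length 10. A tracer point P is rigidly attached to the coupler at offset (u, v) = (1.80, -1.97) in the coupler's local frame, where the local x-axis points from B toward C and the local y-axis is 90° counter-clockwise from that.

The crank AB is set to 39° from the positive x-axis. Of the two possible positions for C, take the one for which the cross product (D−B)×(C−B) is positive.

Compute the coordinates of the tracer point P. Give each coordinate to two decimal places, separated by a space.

5.36 3.95

A=(0,0), D=(12.00,0)
B = A + 4.00·(cos39°, sin39°) = (3.1086, 2.5173)
|BD| = 9.2409
circle(B,3.00) ∩ circle(D,10.00): a=-0.3033, h=2.9846
  candidates: C₊=(3.6298,5.4717) cross=27.581; C₋=(2.0037,-0.2718) cross=-27.581
  mode + wants cross > 0 → take C=(3.6298,5.4717) (cross=27.581)
ex = (C−B)/|BC| = (0.1737,0.9848); ey = (-0.9848,0.1737)
P = B + 1.80·ex + -1.97·ey = (5.3613,3.9477)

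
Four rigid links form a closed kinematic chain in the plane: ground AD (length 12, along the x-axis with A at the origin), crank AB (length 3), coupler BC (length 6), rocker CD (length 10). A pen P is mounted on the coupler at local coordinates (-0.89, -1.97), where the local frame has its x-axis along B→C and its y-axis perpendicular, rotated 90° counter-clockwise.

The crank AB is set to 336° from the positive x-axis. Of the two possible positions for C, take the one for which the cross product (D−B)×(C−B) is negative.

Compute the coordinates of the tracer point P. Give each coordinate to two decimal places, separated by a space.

A=(0,0), D=(12.00,0)
B = A + 3.00·(cos336°, sin336°) = (2.7406, -1.2202)
|BD| = 9.3394
circle(B,6.00) ∩ circle(D,10.00): a=1.2434, h=5.8698
  candidates: C₊=(3.2065,4.7617) cross=54.820; C₋=(4.7402,-6.8772) cross=-54.820
  mode - wants cross < 0 → take C=(4.7402,-6.8772) (cross=-54.820)
ex = (C−B)/|BC| = (0.3333,-0.9428); ey = (0.9428,0.3333)
P = B + -0.89·ex + -1.97·ey = (0.5866,-1.0376)

0.59 -1.04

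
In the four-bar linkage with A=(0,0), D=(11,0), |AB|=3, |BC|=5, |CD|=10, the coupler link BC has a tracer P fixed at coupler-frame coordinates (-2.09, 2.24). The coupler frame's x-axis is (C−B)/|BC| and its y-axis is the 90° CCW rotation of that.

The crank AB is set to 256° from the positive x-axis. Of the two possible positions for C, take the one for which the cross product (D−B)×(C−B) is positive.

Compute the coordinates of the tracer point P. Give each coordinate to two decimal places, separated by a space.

-3.59 -4.01

A=(0,0), D=(11.00,0)
B = A + 3.00·(cos256°, sin256°) = (-0.7258, -2.9109)
|BD| = 12.0817
circle(B,5.00) ∩ circle(D,10.00): a=2.9370, h=4.0465
  candidates: C₊=(1.1497,1.7240) cross=48.889; C₋=(3.0996,-6.1306) cross=-48.889
  mode + wants cross > 0 → take C=(1.1497,1.7240) (cross=48.889)
ex = (C−B)/|BC| = (0.3751,0.9270); ey = (-0.9270,0.3751)
P = B + -2.09·ex + 2.24·ey = (-3.5862,-4.0081)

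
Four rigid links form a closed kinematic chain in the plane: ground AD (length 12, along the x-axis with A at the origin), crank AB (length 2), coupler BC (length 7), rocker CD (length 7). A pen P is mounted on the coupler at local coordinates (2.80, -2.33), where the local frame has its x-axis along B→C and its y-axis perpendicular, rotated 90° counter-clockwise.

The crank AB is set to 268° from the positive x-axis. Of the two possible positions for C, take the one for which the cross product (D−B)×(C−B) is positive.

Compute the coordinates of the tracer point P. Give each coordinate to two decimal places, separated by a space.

3.57 -2.08

A=(0,0), D=(12.00,0)
B = A + 2.00·(cos268°, sin268°) = (-0.0698, -1.9988)
|BD| = 12.2342
circle(B,7.00) ∩ circle(D,7.00): a=6.1171, h=3.4031
  candidates: C₊=(5.4091,2.3580) cross=41.634; C₋=(6.5211,-4.3568) cross=-41.634
  mode + wants cross > 0 → take C=(5.4091,2.3580) (cross=41.634)
ex = (C−B)/|BC| = (0.7827,0.6224); ey = (-0.6224,0.7827)
P = B + 2.80·ex + -2.33·ey = (3.5720,-2.0798)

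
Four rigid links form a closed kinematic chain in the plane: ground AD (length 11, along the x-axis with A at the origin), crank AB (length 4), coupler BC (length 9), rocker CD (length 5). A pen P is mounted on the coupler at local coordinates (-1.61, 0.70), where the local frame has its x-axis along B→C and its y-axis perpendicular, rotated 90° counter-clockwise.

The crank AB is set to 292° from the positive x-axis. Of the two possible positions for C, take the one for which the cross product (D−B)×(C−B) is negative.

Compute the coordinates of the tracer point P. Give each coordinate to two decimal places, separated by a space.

A=(0,0), D=(11.00,0)
B = A + 4.00·(cos292°, sin292°) = (1.4984, -3.7087)
|BD| = 10.1997
circle(B,9.00) ∩ circle(D,5.00): a=7.8450, h=4.4108
  candidates: C₊=(7.2027,3.2527) cross=44.989; C₋=(10.4103,-4.9651) cross=-44.989
  mode - wants cross < 0 → take C=(10.4103,-4.9651) (cross=-44.989)
ex = (C−B)/|BC| = (0.9902,-0.1396); ey = (0.1396,0.9902)
P = B + -1.61·ex + 0.70·ey = (0.0019,-2.7908)

0.00 -2.79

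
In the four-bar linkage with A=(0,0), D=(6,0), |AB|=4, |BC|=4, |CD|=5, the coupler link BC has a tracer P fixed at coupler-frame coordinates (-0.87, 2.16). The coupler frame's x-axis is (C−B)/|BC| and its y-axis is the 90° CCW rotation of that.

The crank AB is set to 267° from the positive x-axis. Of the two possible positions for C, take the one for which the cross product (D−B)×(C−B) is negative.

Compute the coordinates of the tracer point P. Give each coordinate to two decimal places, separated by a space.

A=(0,0), D=(6.00,0)
B = A + 4.00·(cos267°, sin267°) = (-0.2093, -3.9945)
|BD| = 7.3832
circle(B,4.00) ∩ circle(D,5.00): a=3.0821, h=2.5496
  candidates: C₊=(1.0033,-0.1828) cross=18.824; C₋=(3.7621,-4.4712) cross=-18.824
  mode - wants cross < 0 → take C=(3.7621,-4.4712) (cross=-18.824)
ex = (C−B)/|BC| = (0.9929,-0.1192); ey = (0.1192,0.9929)
P = B + -0.87·ex + 2.16·ey = (-0.8157,-1.7462)

-0.82 -1.75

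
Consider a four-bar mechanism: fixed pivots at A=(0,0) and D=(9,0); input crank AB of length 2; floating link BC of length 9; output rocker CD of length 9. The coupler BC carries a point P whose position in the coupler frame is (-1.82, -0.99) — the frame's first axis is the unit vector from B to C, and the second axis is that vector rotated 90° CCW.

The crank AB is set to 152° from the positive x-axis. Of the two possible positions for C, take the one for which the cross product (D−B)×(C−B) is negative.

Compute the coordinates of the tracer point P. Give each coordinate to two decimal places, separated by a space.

-3.57 1.96

A=(0,0), D=(9.00,0)
B = A + 2.00·(cos152°, sin152°) = (-1.7659, 0.9389)
|BD| = 10.8068
circle(B,9.00) ∩ circle(D,9.00): a=5.4034, h=7.1975
  candidates: C₊=(4.2424,7.6397) cross=77.781; C₋=(2.9917,-6.7008) cross=-77.781
  mode - wants cross < 0 → take C=(2.9917,-6.7008) (cross=-77.781)
ex = (C−B)/|BC| = (0.5286,-0.8489); ey = (0.8489,0.5286)
P = B + -1.82·ex + -0.99·ey = (-3.5684,1.9605)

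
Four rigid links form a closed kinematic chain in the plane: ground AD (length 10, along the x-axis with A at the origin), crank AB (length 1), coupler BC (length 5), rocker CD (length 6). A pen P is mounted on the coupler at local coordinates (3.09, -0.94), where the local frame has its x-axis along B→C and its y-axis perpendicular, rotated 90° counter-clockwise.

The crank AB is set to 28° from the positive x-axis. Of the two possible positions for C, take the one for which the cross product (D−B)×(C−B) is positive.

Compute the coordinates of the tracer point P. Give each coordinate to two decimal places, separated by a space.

A=(0,0), D=(10.00,0)
B = A + 1.00·(cos28°, sin28°) = (0.8829, 0.4695)
|BD| = 9.1291
circle(B,5.00) ∩ circle(D,6.00): a=3.9621, h=3.0499
  candidates: C₊=(4.9966,3.3116) cross=27.843; C₋=(4.6830,-2.7801) cross=-27.843
  mode + wants cross > 0 → take C=(4.9966,3.3116) (cross=27.843)
ex = (C−B)/|BC| = (0.8227,0.5684); ey = (-0.5684,0.8227)
P = B + 3.09·ex + -0.94·ey = (3.9595,1.4525)

3.96 1.45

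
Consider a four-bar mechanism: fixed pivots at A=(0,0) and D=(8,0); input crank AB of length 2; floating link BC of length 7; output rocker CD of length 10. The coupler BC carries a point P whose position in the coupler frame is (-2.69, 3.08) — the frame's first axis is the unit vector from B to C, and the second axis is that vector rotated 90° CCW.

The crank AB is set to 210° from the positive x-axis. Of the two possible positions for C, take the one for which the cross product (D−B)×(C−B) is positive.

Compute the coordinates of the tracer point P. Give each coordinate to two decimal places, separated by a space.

A=(0,0), D=(8.00,0)
B = A + 2.00·(cos210°, sin210°) = (-1.7321, -1.0000)
|BD| = 9.7833
circle(B,7.00) ∩ circle(D,10.00): a=2.2852, h=6.6165
  candidates: C₊=(-0.1352,5.8154) cross=64.731; C₋=(1.2174,-7.3483) cross=-64.731
  mode + wants cross > 0 → take C=(-0.1352,5.8154) (cross=64.731)
ex = (C−B)/|BC| = (0.2281,0.9736); ey = (-0.9736,0.2281)
P = B + -2.69·ex + 3.08·ey = (-5.3445,-2.9164)

-5.34 -2.92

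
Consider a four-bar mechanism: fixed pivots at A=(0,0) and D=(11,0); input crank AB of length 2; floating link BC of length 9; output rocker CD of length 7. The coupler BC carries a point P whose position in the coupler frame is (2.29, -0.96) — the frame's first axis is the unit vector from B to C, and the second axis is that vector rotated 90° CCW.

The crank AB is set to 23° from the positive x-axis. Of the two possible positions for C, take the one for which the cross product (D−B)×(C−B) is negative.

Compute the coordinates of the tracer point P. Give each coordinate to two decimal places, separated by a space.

2.57 -1.59

A=(0,0), D=(11.00,0)
B = A + 2.00·(cos23°, sin23°) = (1.8410, 0.7815)
|BD| = 9.1923
circle(B,9.00) ∩ circle(D,7.00): a=6.3367, h=6.3911
  candidates: C₊=(8.6981,6.6107) cross=58.749; C₋=(7.6115,-6.1252) cross=-58.749
  mode - wants cross < 0 → take C=(7.6115,-6.1252) (cross=-58.749)
ex = (C−B)/|BC| = (0.6412,-0.7674); ey = (0.7674,0.6412)
P = B + 2.29·ex + -0.96·ey = (2.5726,-1.5914)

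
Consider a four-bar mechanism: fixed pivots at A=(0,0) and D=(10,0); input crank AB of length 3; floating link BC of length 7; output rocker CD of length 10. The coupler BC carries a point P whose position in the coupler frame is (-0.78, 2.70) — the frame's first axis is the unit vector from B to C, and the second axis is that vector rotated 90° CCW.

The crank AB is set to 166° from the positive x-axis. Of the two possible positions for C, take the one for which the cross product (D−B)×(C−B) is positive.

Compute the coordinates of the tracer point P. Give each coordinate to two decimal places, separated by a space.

-5.41 2.00

A=(0,0), D=(10.00,0)
B = A + 3.00·(cos166°, sin166°) = (-2.9109, 0.7258)
|BD| = 12.9313
circle(B,7.00) ∩ circle(D,10.00): a=4.4937, h=5.3672
  candidates: C₊=(1.8769,5.8323) cross=69.405; C₋=(1.2745,-4.8852) cross=-69.405
  mode + wants cross > 0 → take C=(1.8769,5.8323) (cross=69.405)
ex = (C−B)/|BC| = (0.6840,0.7295); ey = (-0.7295,0.6840)
P = B + -0.78·ex + 2.70·ey = (-5.4141,2.0035)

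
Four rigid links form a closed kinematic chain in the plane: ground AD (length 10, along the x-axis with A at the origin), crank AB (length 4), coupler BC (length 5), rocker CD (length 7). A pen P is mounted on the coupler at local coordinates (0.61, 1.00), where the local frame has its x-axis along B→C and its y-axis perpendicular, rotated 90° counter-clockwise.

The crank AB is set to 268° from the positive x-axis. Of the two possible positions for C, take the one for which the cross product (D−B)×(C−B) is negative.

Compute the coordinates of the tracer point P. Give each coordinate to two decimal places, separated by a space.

A=(0,0), D=(10.00,0)
B = A + 4.00·(cos268°, sin268°) = (-0.1396, -3.9976)
|BD| = 10.8992
circle(B,5.00) ∩ circle(D,7.00): a=4.3486, h=2.4678
  candidates: C₊=(3.0008,-0.1068) cross=26.896; C₋=(4.8110,-4.6984) cross=-26.896
  mode - wants cross < 0 → take C=(4.8110,-4.6984) (cross=-26.896)
ex = (C−B)/|BC| = (0.9901,-0.1402); ey = (0.1402,0.9901)
P = B + 0.61·ex + 1.00·ey = (0.6045,-3.0929)

0.60 -3.09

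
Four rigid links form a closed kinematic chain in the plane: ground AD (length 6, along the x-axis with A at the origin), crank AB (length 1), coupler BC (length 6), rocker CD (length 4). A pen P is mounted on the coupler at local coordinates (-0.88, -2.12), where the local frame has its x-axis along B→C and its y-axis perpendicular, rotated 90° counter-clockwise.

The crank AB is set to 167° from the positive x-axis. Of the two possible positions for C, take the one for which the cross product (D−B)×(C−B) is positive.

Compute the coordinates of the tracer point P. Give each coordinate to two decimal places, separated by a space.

-0.56 -2.03

A=(0,0), D=(6.00,0)
B = A + 1.00·(cos167°, sin167°) = (-0.9744, 0.2250)
|BD| = 6.9780
circle(B,6.00) ∩ circle(D,4.00): a=4.9221, h=3.4312
  candidates: C₊=(4.0558,3.4957) cross=23.943; C₋=(3.8345,-3.3631) cross=-23.943
  mode + wants cross > 0 → take C=(4.0558,3.4957) (cross=23.943)
ex = (C−B)/|BC| = (0.8384,0.5451); ey = (-0.5451,0.8384)
P = B + -0.88·ex + -2.12·ey = (-0.5565,-2.0321)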